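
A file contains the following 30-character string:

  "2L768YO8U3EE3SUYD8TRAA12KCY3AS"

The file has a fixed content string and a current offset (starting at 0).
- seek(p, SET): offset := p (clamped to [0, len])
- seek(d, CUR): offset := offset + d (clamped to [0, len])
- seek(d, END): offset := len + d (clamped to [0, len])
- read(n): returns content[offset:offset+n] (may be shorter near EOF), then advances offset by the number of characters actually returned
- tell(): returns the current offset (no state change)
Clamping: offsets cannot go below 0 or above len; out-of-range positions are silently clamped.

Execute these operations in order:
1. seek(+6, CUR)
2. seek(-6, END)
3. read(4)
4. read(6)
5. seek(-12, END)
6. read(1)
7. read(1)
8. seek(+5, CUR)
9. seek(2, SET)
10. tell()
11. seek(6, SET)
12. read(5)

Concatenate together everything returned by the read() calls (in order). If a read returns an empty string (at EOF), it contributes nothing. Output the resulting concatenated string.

After 1 (seek(+6, CUR)): offset=6
After 2 (seek(-6, END)): offset=24
After 3 (read(4)): returned 'KCY3', offset=28
After 4 (read(6)): returned 'AS', offset=30
After 5 (seek(-12, END)): offset=18
After 6 (read(1)): returned 'T', offset=19
After 7 (read(1)): returned 'R', offset=20
After 8 (seek(+5, CUR)): offset=25
After 9 (seek(2, SET)): offset=2
After 10 (tell()): offset=2
After 11 (seek(6, SET)): offset=6
After 12 (read(5)): returned 'O8U3E', offset=11

Answer: KCY3ASTRO8U3E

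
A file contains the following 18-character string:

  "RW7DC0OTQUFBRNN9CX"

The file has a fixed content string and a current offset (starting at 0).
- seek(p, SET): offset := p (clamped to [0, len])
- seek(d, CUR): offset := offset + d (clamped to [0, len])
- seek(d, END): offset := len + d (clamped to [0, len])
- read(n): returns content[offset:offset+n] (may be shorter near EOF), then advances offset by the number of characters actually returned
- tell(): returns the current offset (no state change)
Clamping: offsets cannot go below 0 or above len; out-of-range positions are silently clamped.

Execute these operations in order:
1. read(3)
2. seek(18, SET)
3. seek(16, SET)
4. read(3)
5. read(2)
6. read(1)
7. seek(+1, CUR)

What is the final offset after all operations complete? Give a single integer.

Answer: 18

Derivation:
After 1 (read(3)): returned 'RW7', offset=3
After 2 (seek(18, SET)): offset=18
After 3 (seek(16, SET)): offset=16
After 4 (read(3)): returned 'CX', offset=18
After 5 (read(2)): returned '', offset=18
After 6 (read(1)): returned '', offset=18
After 7 (seek(+1, CUR)): offset=18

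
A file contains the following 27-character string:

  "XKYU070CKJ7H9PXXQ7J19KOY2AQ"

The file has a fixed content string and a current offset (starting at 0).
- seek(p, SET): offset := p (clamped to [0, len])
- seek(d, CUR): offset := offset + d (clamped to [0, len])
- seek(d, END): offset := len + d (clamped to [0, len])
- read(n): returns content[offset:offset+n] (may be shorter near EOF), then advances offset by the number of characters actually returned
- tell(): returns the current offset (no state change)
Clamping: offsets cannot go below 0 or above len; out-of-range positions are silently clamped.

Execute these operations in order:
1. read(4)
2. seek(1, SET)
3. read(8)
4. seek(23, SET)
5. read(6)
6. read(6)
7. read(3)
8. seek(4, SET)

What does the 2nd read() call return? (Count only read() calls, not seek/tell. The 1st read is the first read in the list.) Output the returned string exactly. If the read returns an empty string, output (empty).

Answer: KYU070CK

Derivation:
After 1 (read(4)): returned 'XKYU', offset=4
After 2 (seek(1, SET)): offset=1
After 3 (read(8)): returned 'KYU070CK', offset=9
After 4 (seek(23, SET)): offset=23
After 5 (read(6)): returned 'Y2AQ', offset=27
After 6 (read(6)): returned '', offset=27
After 7 (read(3)): returned '', offset=27
After 8 (seek(4, SET)): offset=4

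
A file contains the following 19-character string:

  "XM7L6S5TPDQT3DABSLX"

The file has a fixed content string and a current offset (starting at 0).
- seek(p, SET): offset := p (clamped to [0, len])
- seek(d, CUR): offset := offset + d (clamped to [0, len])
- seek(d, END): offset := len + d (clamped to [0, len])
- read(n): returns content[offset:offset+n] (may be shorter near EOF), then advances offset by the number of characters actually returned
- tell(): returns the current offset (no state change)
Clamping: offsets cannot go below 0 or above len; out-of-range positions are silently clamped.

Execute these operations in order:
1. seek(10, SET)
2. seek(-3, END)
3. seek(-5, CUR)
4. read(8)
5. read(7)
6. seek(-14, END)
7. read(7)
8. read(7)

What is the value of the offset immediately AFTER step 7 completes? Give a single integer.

Answer: 12

Derivation:
After 1 (seek(10, SET)): offset=10
After 2 (seek(-3, END)): offset=16
After 3 (seek(-5, CUR)): offset=11
After 4 (read(8)): returned 'T3DABSLX', offset=19
After 5 (read(7)): returned '', offset=19
After 6 (seek(-14, END)): offset=5
After 7 (read(7)): returned 'S5TPDQT', offset=12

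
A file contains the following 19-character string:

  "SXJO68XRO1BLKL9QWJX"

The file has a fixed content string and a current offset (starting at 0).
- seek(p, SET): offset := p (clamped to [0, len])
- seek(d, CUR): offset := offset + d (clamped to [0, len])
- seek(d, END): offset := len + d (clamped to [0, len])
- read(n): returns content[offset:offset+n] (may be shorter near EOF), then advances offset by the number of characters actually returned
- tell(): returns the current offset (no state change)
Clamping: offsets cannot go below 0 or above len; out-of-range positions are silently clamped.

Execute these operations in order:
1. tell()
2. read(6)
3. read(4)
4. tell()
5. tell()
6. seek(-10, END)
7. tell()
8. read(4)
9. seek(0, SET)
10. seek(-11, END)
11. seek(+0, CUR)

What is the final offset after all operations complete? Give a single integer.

After 1 (tell()): offset=0
After 2 (read(6)): returned 'SXJO68', offset=6
After 3 (read(4)): returned 'XRO1', offset=10
After 4 (tell()): offset=10
After 5 (tell()): offset=10
After 6 (seek(-10, END)): offset=9
After 7 (tell()): offset=9
After 8 (read(4)): returned '1BLK', offset=13
After 9 (seek(0, SET)): offset=0
After 10 (seek(-11, END)): offset=8
After 11 (seek(+0, CUR)): offset=8

Answer: 8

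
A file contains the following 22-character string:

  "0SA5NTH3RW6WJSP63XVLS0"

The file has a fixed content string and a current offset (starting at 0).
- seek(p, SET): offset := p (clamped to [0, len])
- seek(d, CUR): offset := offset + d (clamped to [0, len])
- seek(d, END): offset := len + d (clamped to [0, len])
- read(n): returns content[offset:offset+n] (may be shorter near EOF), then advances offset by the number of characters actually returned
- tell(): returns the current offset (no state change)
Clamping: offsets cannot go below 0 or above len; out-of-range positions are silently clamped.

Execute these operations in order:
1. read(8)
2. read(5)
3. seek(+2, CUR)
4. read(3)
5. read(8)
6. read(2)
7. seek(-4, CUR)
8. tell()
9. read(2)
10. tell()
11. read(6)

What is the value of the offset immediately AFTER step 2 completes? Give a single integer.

After 1 (read(8)): returned '0SA5NTH3', offset=8
After 2 (read(5)): returned 'RW6WJ', offset=13

Answer: 13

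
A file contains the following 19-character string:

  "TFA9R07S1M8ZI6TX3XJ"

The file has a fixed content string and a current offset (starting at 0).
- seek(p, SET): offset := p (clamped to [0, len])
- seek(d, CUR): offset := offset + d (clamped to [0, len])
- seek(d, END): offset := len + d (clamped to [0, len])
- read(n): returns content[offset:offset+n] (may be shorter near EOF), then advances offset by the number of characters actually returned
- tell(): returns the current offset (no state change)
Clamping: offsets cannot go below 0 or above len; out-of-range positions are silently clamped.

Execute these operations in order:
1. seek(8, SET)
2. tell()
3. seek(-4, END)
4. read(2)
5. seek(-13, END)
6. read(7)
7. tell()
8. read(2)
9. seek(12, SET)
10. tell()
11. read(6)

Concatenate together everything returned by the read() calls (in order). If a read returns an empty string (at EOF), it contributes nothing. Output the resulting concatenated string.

After 1 (seek(8, SET)): offset=8
After 2 (tell()): offset=8
After 3 (seek(-4, END)): offset=15
After 4 (read(2)): returned 'X3', offset=17
After 5 (seek(-13, END)): offset=6
After 6 (read(7)): returned '7S1M8ZI', offset=13
After 7 (tell()): offset=13
After 8 (read(2)): returned '6T', offset=15
After 9 (seek(12, SET)): offset=12
After 10 (tell()): offset=12
After 11 (read(6)): returned 'I6TX3X', offset=18

Answer: X37S1M8ZI6TI6TX3X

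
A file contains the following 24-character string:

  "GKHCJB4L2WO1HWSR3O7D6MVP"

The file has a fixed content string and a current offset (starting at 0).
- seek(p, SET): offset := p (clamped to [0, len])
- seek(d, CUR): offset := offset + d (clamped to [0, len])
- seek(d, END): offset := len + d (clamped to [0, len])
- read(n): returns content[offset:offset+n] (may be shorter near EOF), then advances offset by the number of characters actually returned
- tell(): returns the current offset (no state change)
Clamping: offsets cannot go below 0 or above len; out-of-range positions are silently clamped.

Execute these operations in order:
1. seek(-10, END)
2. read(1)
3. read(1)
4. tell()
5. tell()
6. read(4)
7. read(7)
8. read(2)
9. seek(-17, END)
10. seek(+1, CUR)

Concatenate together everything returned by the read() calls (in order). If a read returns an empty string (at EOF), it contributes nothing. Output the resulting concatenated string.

After 1 (seek(-10, END)): offset=14
After 2 (read(1)): returned 'S', offset=15
After 3 (read(1)): returned 'R', offset=16
After 4 (tell()): offset=16
After 5 (tell()): offset=16
After 6 (read(4)): returned '3O7D', offset=20
After 7 (read(7)): returned '6MVP', offset=24
After 8 (read(2)): returned '', offset=24
After 9 (seek(-17, END)): offset=7
After 10 (seek(+1, CUR)): offset=8

Answer: SR3O7D6MVP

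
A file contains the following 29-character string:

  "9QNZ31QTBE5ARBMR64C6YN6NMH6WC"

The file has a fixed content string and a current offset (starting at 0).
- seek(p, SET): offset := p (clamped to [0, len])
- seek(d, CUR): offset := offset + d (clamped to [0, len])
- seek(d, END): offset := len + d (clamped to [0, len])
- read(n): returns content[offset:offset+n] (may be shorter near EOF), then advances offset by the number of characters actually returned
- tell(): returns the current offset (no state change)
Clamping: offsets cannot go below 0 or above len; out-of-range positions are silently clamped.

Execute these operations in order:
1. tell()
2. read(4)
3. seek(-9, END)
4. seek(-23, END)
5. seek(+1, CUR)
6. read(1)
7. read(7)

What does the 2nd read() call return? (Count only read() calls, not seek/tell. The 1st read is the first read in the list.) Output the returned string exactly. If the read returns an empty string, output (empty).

Answer: T

Derivation:
After 1 (tell()): offset=0
After 2 (read(4)): returned '9QNZ', offset=4
After 3 (seek(-9, END)): offset=20
After 4 (seek(-23, END)): offset=6
After 5 (seek(+1, CUR)): offset=7
After 6 (read(1)): returned 'T', offset=8
After 7 (read(7)): returned 'BE5ARBM', offset=15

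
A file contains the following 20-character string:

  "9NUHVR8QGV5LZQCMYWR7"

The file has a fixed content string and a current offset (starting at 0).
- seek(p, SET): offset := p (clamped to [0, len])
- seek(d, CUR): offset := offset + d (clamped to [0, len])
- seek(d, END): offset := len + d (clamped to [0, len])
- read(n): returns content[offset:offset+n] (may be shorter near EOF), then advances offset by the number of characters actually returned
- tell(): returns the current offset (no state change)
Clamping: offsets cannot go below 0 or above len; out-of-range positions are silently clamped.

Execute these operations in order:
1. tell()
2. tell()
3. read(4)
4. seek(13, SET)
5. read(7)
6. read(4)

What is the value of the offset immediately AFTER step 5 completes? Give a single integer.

After 1 (tell()): offset=0
After 2 (tell()): offset=0
After 3 (read(4)): returned '9NUH', offset=4
After 4 (seek(13, SET)): offset=13
After 5 (read(7)): returned 'QCMYWR7', offset=20

Answer: 20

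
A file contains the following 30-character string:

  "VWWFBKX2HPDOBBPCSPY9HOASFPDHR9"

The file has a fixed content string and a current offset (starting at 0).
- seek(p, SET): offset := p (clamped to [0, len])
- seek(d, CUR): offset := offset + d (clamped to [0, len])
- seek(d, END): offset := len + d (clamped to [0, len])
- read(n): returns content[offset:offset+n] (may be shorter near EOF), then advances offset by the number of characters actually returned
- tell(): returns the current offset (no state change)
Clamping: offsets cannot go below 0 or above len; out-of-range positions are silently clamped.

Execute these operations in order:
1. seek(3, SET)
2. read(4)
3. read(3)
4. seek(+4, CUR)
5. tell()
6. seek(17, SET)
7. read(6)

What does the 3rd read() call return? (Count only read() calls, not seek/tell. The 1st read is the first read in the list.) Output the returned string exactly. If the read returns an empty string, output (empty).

After 1 (seek(3, SET)): offset=3
After 2 (read(4)): returned 'FBKX', offset=7
After 3 (read(3)): returned '2HP', offset=10
After 4 (seek(+4, CUR)): offset=14
After 5 (tell()): offset=14
After 6 (seek(17, SET)): offset=17
After 7 (read(6)): returned 'PY9HOA', offset=23

Answer: PY9HOA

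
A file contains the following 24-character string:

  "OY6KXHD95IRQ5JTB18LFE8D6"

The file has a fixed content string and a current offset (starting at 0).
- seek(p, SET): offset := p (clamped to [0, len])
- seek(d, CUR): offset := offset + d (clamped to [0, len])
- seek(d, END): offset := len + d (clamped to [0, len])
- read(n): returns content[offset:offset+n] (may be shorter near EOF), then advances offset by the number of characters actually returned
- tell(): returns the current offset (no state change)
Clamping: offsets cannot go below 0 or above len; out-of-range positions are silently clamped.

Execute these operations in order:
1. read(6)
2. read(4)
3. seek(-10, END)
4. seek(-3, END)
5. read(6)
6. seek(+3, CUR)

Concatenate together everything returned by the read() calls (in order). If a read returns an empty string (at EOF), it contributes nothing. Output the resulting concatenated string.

Answer: OY6KXHD95I8D6

Derivation:
After 1 (read(6)): returned 'OY6KXH', offset=6
After 2 (read(4)): returned 'D95I', offset=10
After 3 (seek(-10, END)): offset=14
After 4 (seek(-3, END)): offset=21
After 5 (read(6)): returned '8D6', offset=24
After 6 (seek(+3, CUR)): offset=24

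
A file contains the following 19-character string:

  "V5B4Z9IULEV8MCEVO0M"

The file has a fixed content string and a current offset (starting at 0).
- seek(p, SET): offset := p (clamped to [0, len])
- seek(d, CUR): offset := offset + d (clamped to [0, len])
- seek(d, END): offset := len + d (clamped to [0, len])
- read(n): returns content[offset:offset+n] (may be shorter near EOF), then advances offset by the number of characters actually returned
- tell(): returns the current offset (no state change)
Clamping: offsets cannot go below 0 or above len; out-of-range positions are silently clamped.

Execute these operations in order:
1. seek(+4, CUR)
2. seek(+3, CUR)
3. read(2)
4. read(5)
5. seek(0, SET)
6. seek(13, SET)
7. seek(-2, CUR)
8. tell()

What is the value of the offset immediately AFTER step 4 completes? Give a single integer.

After 1 (seek(+4, CUR)): offset=4
After 2 (seek(+3, CUR)): offset=7
After 3 (read(2)): returned 'UL', offset=9
After 4 (read(5)): returned 'EV8MC', offset=14

Answer: 14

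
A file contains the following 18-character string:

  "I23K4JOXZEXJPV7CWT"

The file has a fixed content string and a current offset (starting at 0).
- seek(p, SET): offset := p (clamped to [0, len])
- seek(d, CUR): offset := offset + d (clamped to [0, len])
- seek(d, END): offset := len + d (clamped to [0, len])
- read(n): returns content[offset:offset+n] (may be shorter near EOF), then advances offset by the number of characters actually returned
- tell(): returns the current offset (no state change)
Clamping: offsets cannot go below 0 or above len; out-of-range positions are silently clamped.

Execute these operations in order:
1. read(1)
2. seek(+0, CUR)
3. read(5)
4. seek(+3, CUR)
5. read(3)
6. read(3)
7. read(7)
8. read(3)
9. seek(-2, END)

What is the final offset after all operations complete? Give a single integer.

After 1 (read(1)): returned 'I', offset=1
After 2 (seek(+0, CUR)): offset=1
After 3 (read(5)): returned '23K4J', offset=6
After 4 (seek(+3, CUR)): offset=9
After 5 (read(3)): returned 'EXJ', offset=12
After 6 (read(3)): returned 'PV7', offset=15
After 7 (read(7)): returned 'CWT', offset=18
After 8 (read(3)): returned '', offset=18
After 9 (seek(-2, END)): offset=16

Answer: 16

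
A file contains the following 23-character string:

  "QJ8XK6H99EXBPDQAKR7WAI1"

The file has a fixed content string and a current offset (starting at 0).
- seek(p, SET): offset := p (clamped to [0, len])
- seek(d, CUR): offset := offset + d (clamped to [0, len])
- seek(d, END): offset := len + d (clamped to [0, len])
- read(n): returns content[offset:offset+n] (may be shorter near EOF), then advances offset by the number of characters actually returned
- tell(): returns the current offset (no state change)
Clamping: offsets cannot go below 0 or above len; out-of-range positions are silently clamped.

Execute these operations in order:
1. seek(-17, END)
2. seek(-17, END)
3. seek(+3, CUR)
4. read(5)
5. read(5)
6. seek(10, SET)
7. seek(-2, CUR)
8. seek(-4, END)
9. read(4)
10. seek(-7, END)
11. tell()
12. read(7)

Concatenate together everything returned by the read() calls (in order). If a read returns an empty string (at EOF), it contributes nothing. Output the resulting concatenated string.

After 1 (seek(-17, END)): offset=6
After 2 (seek(-17, END)): offset=6
After 3 (seek(+3, CUR)): offset=9
After 4 (read(5)): returned 'EXBPD', offset=14
After 5 (read(5)): returned 'QAKR7', offset=19
After 6 (seek(10, SET)): offset=10
After 7 (seek(-2, CUR)): offset=8
After 8 (seek(-4, END)): offset=19
After 9 (read(4)): returned 'WAI1', offset=23
After 10 (seek(-7, END)): offset=16
After 11 (tell()): offset=16
After 12 (read(7)): returned 'KR7WAI1', offset=23

Answer: EXBPDQAKR7WAI1KR7WAI1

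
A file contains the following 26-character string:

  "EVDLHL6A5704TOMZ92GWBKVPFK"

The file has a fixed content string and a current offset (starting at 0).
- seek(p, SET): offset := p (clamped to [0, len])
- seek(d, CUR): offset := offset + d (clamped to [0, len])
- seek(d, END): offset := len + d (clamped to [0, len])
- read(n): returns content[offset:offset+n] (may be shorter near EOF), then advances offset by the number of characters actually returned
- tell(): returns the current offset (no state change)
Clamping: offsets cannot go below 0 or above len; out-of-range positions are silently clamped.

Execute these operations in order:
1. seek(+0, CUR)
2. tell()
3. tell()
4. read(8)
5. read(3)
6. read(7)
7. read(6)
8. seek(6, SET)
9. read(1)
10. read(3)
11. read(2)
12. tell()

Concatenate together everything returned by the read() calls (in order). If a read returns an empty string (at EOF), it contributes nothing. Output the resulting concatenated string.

Answer: EVDLHL6A5704TOMZ92GWBKVP6A5704

Derivation:
After 1 (seek(+0, CUR)): offset=0
After 2 (tell()): offset=0
After 3 (tell()): offset=0
After 4 (read(8)): returned 'EVDLHL6A', offset=8
After 5 (read(3)): returned '570', offset=11
After 6 (read(7)): returned '4TOMZ92', offset=18
After 7 (read(6)): returned 'GWBKVP', offset=24
After 8 (seek(6, SET)): offset=6
After 9 (read(1)): returned '6', offset=7
After 10 (read(3)): returned 'A57', offset=10
After 11 (read(2)): returned '04', offset=12
After 12 (tell()): offset=12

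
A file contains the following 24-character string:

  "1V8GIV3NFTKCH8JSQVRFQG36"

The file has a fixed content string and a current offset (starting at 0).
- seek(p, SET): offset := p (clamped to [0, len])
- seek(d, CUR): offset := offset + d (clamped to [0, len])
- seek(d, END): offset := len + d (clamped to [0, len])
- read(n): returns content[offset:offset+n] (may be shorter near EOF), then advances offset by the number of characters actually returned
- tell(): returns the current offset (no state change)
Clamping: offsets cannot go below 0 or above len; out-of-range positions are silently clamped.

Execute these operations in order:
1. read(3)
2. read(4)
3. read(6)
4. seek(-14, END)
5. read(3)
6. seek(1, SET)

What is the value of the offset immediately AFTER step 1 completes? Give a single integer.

Answer: 3

Derivation:
After 1 (read(3)): returned '1V8', offset=3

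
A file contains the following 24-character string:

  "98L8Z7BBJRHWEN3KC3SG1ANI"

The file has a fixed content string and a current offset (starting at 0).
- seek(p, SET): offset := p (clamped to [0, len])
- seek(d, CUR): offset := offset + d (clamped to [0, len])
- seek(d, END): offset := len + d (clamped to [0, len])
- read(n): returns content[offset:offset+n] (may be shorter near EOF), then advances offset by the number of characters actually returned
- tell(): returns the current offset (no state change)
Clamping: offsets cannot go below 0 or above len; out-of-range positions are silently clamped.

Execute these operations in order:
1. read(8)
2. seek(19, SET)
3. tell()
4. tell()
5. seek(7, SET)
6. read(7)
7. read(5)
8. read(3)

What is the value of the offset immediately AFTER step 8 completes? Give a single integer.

Answer: 22

Derivation:
After 1 (read(8)): returned '98L8Z7BB', offset=8
After 2 (seek(19, SET)): offset=19
After 3 (tell()): offset=19
After 4 (tell()): offset=19
After 5 (seek(7, SET)): offset=7
After 6 (read(7)): returned 'BJRHWEN', offset=14
After 7 (read(5)): returned '3KC3S', offset=19
After 8 (read(3)): returned 'G1A', offset=22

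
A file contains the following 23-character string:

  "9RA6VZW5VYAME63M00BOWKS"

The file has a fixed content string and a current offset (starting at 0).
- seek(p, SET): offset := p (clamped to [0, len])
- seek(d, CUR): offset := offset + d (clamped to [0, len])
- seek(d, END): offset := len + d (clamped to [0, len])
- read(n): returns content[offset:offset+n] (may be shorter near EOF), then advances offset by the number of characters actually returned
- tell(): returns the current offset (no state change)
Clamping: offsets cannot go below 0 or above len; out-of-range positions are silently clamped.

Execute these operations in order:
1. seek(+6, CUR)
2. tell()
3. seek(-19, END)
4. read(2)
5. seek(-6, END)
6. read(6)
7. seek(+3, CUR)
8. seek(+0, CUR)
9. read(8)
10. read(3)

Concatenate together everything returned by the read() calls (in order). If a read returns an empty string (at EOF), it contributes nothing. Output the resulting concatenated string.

Answer: VZ0BOWKS

Derivation:
After 1 (seek(+6, CUR)): offset=6
After 2 (tell()): offset=6
After 3 (seek(-19, END)): offset=4
After 4 (read(2)): returned 'VZ', offset=6
After 5 (seek(-6, END)): offset=17
After 6 (read(6)): returned '0BOWKS', offset=23
After 7 (seek(+3, CUR)): offset=23
After 8 (seek(+0, CUR)): offset=23
After 9 (read(8)): returned '', offset=23
After 10 (read(3)): returned '', offset=23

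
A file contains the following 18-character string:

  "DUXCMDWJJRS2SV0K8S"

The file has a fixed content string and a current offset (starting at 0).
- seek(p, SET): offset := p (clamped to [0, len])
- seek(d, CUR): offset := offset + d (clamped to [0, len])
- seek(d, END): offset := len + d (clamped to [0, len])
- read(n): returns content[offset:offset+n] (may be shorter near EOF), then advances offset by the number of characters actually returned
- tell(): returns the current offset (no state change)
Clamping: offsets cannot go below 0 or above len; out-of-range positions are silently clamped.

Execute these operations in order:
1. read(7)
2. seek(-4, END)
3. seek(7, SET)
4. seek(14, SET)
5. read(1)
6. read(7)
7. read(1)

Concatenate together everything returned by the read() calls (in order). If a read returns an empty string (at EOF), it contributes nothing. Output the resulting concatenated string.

After 1 (read(7)): returned 'DUXCMDW', offset=7
After 2 (seek(-4, END)): offset=14
After 3 (seek(7, SET)): offset=7
After 4 (seek(14, SET)): offset=14
After 5 (read(1)): returned '0', offset=15
After 6 (read(7)): returned 'K8S', offset=18
After 7 (read(1)): returned '', offset=18

Answer: DUXCMDW0K8S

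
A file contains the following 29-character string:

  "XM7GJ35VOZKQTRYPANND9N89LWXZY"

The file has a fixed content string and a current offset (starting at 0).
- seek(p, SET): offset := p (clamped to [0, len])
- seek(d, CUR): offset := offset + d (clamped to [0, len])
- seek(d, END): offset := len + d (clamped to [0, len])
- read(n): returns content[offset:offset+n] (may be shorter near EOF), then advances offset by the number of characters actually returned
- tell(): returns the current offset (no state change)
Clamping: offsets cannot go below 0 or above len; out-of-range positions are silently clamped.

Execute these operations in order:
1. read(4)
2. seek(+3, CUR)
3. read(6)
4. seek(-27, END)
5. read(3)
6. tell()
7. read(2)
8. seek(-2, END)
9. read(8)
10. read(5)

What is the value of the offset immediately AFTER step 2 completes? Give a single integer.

Answer: 7

Derivation:
After 1 (read(4)): returned 'XM7G', offset=4
After 2 (seek(+3, CUR)): offset=7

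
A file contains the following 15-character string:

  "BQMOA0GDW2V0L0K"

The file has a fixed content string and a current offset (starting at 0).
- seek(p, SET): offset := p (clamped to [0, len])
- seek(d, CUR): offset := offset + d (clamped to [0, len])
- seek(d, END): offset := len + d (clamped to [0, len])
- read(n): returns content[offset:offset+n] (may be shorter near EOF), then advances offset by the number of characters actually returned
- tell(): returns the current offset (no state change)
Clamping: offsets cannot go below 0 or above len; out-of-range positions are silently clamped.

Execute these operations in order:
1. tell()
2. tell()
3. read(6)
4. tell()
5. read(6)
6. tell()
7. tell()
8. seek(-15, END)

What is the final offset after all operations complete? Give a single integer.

After 1 (tell()): offset=0
After 2 (tell()): offset=0
After 3 (read(6)): returned 'BQMOA0', offset=6
After 4 (tell()): offset=6
After 5 (read(6)): returned 'GDW2V0', offset=12
After 6 (tell()): offset=12
After 7 (tell()): offset=12
After 8 (seek(-15, END)): offset=0

Answer: 0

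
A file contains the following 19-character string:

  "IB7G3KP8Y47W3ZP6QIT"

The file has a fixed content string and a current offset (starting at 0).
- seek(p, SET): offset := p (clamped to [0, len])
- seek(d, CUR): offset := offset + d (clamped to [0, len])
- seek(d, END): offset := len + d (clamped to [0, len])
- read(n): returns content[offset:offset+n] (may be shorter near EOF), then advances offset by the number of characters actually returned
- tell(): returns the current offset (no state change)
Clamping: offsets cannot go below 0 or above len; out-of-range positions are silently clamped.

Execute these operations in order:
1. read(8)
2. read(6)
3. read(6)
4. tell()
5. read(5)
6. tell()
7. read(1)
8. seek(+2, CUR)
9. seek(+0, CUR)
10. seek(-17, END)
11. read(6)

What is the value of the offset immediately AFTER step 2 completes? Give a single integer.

After 1 (read(8)): returned 'IB7G3KP8', offset=8
After 2 (read(6)): returned 'Y47W3Z', offset=14

Answer: 14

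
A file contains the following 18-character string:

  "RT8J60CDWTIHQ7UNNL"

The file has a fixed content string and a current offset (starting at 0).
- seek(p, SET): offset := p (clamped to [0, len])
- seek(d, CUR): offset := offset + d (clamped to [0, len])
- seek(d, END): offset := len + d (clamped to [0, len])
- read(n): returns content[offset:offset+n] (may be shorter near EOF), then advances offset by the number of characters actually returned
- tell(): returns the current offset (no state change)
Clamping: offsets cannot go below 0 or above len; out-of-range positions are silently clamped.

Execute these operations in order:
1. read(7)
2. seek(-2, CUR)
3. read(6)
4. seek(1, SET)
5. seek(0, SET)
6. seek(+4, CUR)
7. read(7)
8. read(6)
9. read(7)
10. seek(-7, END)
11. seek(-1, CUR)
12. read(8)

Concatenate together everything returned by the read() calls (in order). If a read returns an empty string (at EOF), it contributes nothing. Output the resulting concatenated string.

After 1 (read(7)): returned 'RT8J60C', offset=7
After 2 (seek(-2, CUR)): offset=5
After 3 (read(6)): returned '0CDWTI', offset=11
After 4 (seek(1, SET)): offset=1
After 5 (seek(0, SET)): offset=0
After 6 (seek(+4, CUR)): offset=4
After 7 (read(7)): returned '60CDWTI', offset=11
After 8 (read(6)): returned 'HQ7UNN', offset=17
After 9 (read(7)): returned 'L', offset=18
After 10 (seek(-7, END)): offset=11
After 11 (seek(-1, CUR)): offset=10
After 12 (read(8)): returned 'IHQ7UNNL', offset=18

Answer: RT8J60C0CDWTI60CDWTIHQ7UNNLIHQ7UNNL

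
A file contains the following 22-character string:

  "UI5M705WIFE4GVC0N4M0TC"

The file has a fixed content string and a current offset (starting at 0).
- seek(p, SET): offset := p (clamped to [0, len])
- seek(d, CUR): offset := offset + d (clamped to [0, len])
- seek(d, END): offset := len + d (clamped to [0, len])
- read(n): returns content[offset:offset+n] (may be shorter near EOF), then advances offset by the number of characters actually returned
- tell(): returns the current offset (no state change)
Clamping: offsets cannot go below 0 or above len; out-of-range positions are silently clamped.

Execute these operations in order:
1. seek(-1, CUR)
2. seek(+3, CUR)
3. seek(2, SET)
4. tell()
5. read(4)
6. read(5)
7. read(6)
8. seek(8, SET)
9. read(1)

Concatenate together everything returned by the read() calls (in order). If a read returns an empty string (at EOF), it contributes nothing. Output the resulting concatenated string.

Answer: 5M705WIFE4GVC0NI

Derivation:
After 1 (seek(-1, CUR)): offset=0
After 2 (seek(+3, CUR)): offset=3
After 3 (seek(2, SET)): offset=2
After 4 (tell()): offset=2
After 5 (read(4)): returned '5M70', offset=6
After 6 (read(5)): returned '5WIFE', offset=11
After 7 (read(6)): returned '4GVC0N', offset=17
After 8 (seek(8, SET)): offset=8
After 9 (read(1)): returned 'I', offset=9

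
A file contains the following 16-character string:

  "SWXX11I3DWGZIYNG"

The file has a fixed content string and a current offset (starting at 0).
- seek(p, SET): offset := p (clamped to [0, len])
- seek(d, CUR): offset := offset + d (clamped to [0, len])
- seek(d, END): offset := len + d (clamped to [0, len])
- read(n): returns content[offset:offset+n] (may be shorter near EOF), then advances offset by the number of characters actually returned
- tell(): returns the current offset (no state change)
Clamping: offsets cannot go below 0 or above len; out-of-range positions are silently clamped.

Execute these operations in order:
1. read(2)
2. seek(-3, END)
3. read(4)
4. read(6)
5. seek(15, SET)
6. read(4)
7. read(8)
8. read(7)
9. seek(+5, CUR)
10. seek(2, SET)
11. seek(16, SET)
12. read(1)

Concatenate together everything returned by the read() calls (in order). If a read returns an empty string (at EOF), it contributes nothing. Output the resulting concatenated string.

After 1 (read(2)): returned 'SW', offset=2
After 2 (seek(-3, END)): offset=13
After 3 (read(4)): returned 'YNG', offset=16
After 4 (read(6)): returned '', offset=16
After 5 (seek(15, SET)): offset=15
After 6 (read(4)): returned 'G', offset=16
After 7 (read(8)): returned '', offset=16
After 8 (read(7)): returned '', offset=16
After 9 (seek(+5, CUR)): offset=16
After 10 (seek(2, SET)): offset=2
After 11 (seek(16, SET)): offset=16
After 12 (read(1)): returned '', offset=16

Answer: SWYNGG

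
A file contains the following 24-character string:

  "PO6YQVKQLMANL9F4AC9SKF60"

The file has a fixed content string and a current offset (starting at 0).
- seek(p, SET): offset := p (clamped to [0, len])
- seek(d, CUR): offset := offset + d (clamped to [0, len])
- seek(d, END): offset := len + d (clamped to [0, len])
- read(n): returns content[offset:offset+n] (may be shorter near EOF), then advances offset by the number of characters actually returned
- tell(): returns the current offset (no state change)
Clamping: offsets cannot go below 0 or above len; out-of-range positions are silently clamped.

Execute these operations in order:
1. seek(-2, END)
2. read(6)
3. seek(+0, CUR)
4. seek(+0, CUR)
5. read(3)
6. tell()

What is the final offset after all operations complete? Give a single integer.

Answer: 24

Derivation:
After 1 (seek(-2, END)): offset=22
After 2 (read(6)): returned '60', offset=24
After 3 (seek(+0, CUR)): offset=24
After 4 (seek(+0, CUR)): offset=24
After 5 (read(3)): returned '', offset=24
After 6 (tell()): offset=24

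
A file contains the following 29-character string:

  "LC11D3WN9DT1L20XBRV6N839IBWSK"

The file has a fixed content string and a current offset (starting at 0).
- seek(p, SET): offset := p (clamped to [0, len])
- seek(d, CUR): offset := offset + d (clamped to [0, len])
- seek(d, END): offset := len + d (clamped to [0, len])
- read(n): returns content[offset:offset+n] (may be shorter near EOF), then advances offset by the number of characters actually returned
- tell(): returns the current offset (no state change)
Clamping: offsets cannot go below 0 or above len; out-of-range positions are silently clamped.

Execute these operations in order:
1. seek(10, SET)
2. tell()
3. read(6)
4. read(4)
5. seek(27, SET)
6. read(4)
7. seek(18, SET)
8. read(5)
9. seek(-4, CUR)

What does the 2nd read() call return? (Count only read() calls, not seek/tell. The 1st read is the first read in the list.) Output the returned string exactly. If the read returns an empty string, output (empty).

After 1 (seek(10, SET)): offset=10
After 2 (tell()): offset=10
After 3 (read(6)): returned 'T1L20X', offset=16
After 4 (read(4)): returned 'BRV6', offset=20
After 5 (seek(27, SET)): offset=27
After 6 (read(4)): returned 'SK', offset=29
After 7 (seek(18, SET)): offset=18
After 8 (read(5)): returned 'V6N83', offset=23
After 9 (seek(-4, CUR)): offset=19

Answer: BRV6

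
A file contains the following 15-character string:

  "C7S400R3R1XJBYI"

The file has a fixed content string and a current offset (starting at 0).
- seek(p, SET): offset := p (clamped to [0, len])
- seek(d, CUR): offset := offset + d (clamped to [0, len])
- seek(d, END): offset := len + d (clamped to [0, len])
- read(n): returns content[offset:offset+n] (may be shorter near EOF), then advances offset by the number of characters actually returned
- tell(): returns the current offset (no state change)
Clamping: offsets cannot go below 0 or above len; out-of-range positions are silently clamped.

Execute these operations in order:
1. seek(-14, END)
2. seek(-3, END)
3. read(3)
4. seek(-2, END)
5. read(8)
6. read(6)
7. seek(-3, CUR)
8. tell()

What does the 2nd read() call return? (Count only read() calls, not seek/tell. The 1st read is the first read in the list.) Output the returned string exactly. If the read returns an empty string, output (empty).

Answer: YI

Derivation:
After 1 (seek(-14, END)): offset=1
After 2 (seek(-3, END)): offset=12
After 3 (read(3)): returned 'BYI', offset=15
After 4 (seek(-2, END)): offset=13
After 5 (read(8)): returned 'YI', offset=15
After 6 (read(6)): returned '', offset=15
After 7 (seek(-3, CUR)): offset=12
After 8 (tell()): offset=12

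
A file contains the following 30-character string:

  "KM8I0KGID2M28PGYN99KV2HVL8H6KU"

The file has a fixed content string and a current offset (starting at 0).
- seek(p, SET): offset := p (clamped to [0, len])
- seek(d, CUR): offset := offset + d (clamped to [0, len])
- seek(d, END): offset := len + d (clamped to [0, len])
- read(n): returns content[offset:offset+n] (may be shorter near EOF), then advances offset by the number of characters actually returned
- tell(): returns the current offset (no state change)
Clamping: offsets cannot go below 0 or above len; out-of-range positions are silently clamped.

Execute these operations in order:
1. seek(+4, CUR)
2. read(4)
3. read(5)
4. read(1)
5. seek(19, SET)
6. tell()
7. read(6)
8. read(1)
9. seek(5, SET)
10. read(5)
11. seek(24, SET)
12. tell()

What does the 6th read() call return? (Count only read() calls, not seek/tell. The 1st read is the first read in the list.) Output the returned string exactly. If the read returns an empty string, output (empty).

After 1 (seek(+4, CUR)): offset=4
After 2 (read(4)): returned '0KGI', offset=8
After 3 (read(5)): returned 'D2M28', offset=13
After 4 (read(1)): returned 'P', offset=14
After 5 (seek(19, SET)): offset=19
After 6 (tell()): offset=19
After 7 (read(6)): returned 'KV2HVL', offset=25
After 8 (read(1)): returned '8', offset=26
After 9 (seek(5, SET)): offset=5
After 10 (read(5)): returned 'KGID2', offset=10
After 11 (seek(24, SET)): offset=24
After 12 (tell()): offset=24

Answer: KGID2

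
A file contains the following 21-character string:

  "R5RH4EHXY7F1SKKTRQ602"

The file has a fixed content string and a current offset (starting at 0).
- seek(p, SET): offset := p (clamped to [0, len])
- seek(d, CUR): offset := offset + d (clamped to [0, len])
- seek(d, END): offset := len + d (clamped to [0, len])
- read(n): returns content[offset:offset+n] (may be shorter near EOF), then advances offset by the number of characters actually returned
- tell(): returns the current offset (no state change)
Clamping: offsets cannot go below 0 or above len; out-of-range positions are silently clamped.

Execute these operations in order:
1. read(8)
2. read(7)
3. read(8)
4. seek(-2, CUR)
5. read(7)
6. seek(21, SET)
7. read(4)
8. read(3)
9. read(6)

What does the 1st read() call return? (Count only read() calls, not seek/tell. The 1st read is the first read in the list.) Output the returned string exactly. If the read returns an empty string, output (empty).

After 1 (read(8)): returned 'R5RH4EHX', offset=8
After 2 (read(7)): returned 'Y7F1SKK', offset=15
After 3 (read(8)): returned 'TRQ602', offset=21
After 4 (seek(-2, CUR)): offset=19
After 5 (read(7)): returned '02', offset=21
After 6 (seek(21, SET)): offset=21
After 7 (read(4)): returned '', offset=21
After 8 (read(3)): returned '', offset=21
After 9 (read(6)): returned '', offset=21

Answer: R5RH4EHX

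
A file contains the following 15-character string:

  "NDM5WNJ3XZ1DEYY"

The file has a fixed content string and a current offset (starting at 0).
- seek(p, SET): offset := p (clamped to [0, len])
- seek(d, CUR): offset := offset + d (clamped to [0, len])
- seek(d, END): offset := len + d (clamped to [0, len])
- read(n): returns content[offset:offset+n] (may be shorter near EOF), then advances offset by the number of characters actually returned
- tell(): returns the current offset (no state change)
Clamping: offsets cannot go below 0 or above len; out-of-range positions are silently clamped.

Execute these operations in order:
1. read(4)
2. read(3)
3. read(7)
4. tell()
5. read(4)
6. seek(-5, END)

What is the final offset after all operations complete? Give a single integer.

After 1 (read(4)): returned 'NDM5', offset=4
After 2 (read(3)): returned 'WNJ', offset=7
After 3 (read(7)): returned '3XZ1DEY', offset=14
After 4 (tell()): offset=14
After 5 (read(4)): returned 'Y', offset=15
After 6 (seek(-5, END)): offset=10

Answer: 10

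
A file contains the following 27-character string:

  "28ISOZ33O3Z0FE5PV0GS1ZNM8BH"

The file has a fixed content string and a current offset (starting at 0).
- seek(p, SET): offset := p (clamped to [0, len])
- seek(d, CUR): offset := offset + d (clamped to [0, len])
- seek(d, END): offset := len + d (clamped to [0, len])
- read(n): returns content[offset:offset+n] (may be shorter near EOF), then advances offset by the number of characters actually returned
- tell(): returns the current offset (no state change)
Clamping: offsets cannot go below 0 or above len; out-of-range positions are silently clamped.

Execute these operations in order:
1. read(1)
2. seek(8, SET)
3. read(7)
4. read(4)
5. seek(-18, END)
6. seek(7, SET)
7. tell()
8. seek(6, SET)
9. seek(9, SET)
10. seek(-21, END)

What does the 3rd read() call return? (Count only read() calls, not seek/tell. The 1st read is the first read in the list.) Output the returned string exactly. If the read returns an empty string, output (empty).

After 1 (read(1)): returned '2', offset=1
After 2 (seek(8, SET)): offset=8
After 3 (read(7)): returned 'O3Z0FE5', offset=15
After 4 (read(4)): returned 'PV0G', offset=19
After 5 (seek(-18, END)): offset=9
After 6 (seek(7, SET)): offset=7
After 7 (tell()): offset=7
After 8 (seek(6, SET)): offset=6
After 9 (seek(9, SET)): offset=9
After 10 (seek(-21, END)): offset=6

Answer: PV0G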